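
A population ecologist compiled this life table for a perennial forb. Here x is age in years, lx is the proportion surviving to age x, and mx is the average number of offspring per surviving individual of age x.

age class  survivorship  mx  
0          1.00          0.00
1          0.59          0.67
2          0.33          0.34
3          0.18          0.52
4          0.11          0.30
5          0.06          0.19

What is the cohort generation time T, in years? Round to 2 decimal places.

1.69

lx·mx: 0, 0.3953, 0.1122, 0.0936, 0.033, 0.0114 → R0 = 0.6455
x·lx·mx: 0, 0.3953, 0.2244, 0.2808, 0.132, 0.057 → Σ = 1.0895
T = 1.0895 / 0.6455 = 1.687839… → 1.69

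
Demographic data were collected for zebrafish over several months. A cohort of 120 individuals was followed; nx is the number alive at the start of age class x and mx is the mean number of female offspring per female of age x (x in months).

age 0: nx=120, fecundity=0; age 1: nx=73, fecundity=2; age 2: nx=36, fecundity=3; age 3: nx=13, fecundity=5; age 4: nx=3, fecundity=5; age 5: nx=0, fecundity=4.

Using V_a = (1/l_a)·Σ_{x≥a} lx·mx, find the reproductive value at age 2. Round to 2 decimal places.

lx = nx/n0 = nx/120: 1, 0.60833…, 0.3, 0.10833…, 0.025, 0
lx·mx for x ≥ 2: 0.9, 0.541667…, 0.125, 0 → sum = 1.566667…
V_2 = 1.566667… / l_2 = 1.566667… / 0.3 = 5.222222… → 5.22

5.22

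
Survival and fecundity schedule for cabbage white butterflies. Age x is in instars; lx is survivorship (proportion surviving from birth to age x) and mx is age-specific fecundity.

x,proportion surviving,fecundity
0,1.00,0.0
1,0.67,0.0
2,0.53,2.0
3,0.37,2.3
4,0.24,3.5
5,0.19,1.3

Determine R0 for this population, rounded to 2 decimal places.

3.00

lx·mx by age: 0, 0, 1.06, 0.851, 0.84, 0.247
R0 = Σ lx·mx = 2.998 → 3.00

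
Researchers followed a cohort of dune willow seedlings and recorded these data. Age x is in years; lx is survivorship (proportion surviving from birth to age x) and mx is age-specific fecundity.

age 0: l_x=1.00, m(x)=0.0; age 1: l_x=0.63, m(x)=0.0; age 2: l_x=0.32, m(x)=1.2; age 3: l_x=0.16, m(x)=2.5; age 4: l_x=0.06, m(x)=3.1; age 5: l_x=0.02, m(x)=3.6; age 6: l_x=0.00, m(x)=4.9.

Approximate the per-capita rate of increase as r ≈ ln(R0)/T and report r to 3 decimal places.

R0 = Σ lx·mx = 0 + 0 + 0.384 + 0.4 + 0.186 + 0.072 + 0 = 1.042
Σ x·lx·mx = 3.072; T = 3.072/1.042 = 2.94818…
r ≈ ln(R0)/T = ln(1.042)/2.94818… = 0.01396… → 0.014

0.014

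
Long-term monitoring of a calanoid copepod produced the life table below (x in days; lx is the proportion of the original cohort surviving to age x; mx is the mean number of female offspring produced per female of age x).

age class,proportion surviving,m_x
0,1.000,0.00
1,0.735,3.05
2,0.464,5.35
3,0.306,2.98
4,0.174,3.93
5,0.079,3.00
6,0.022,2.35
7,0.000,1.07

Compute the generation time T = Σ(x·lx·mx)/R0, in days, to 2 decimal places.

2.14

lx·mx: 0, 2.24175, 2.4824, 0.91188, 0.68382, 0.237, 0.0517, 0 → R0 = 6.60855
x·lx·mx: 0, 2.24175, 4.9648, 2.73564, 2.73528, 1.185, 0.3102, 0 → Σ = 14.17267
T = 14.17267 / 6.60855 = 2.144596… → 2.14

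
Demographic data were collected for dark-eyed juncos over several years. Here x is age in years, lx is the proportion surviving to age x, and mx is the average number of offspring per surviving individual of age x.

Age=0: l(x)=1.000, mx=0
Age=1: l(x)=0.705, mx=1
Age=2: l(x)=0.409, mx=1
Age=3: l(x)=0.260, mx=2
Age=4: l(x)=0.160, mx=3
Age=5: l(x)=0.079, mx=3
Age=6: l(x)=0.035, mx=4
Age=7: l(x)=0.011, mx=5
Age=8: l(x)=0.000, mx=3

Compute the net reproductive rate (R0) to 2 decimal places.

lx·mx by age: 0, 0.705, 0.409, 0.52, 0.48, 0.237, 0.14, 0.055, 0
R0 = Σ lx·mx = 2.546 → 2.55

2.55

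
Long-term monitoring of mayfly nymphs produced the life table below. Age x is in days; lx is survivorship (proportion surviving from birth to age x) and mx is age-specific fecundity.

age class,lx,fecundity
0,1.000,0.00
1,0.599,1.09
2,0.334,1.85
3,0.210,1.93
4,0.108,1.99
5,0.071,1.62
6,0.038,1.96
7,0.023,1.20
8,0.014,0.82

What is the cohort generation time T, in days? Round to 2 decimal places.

lx·mx: 0, 0.65291, 0.6179, 0.4053, 0.21492, 0.11502, 0.07448, 0.0276, 0.01148 → R0 = 2.11961
x·lx·mx: 0, 0.65291, 1.2358, 1.2159, 0.85968, 0.5751, 0.44688, 0.1932, 0.09184 → Σ = 5.27131
T = 5.27131 / 2.11961 = 2.486924… → 2.49

2.49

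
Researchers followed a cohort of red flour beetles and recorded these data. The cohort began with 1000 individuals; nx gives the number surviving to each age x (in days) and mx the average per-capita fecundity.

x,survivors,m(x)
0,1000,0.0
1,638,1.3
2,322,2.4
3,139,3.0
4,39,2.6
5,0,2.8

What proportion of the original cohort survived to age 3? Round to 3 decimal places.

0.139

l_3 = n_3/n_0 = 139/1000 = 0.139 → 0.139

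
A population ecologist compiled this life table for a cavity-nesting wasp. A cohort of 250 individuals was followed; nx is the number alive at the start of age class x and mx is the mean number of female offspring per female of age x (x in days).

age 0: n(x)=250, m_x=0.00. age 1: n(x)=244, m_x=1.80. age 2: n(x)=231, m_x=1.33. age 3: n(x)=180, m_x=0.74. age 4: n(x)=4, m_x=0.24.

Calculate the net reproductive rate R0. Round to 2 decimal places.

3.52

lx = nx/n0 = nx/250: 1, 0.976, 0.924, 0.72, 0.016
lx·mx by age: 0, 1.7568, 1.22892, 0.5328, 0.00384
R0 = Σ lx·mx = 3.52236 → 3.52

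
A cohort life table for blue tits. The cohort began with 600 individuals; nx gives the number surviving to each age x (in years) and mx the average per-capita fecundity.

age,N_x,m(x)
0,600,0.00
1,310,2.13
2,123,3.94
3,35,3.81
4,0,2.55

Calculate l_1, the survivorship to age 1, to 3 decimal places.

0.517

l_1 = n_1/n_0 = 310/600 = 0.516667… → 0.517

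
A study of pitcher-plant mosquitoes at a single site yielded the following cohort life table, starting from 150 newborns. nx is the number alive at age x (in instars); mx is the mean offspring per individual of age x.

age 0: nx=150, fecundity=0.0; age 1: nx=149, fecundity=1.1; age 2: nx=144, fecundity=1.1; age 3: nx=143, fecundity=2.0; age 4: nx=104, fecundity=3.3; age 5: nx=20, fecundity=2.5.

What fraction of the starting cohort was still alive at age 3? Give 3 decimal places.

l_3 = n_3/n_0 = 143/150 = 0.953333… → 0.953

0.953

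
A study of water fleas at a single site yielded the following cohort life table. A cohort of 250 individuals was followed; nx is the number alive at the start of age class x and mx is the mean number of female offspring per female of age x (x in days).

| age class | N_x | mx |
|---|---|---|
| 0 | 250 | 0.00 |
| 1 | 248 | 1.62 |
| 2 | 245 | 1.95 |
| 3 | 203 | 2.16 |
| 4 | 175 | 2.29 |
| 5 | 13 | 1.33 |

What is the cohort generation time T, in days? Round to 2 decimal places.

lx = nx/n0 = nx/250: 1, 0.992, 0.98, 0.812, 0.7, 0.052
lx·mx: 0, 1.60704, 1.911, 1.75392, 1.603, 0.06916 → R0 = 6.94412
x·lx·mx: 0, 1.60704, 3.822, 5.26176, 6.412, 0.3458 → Σ = 17.4486
T = 17.4486 / 6.94412 = 2.512716… → 2.51

2.51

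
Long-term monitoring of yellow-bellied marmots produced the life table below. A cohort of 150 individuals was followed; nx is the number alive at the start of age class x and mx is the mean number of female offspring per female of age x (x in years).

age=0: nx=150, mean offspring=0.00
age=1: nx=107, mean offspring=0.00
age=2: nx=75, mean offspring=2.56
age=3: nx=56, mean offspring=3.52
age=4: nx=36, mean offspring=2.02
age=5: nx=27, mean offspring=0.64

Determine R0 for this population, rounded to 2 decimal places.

lx = nx/n0 = nx/150: 1, 0.71333…, 0.5, 0.37333…, 0.24, 0.18
lx·mx by age: 0, 0, 1.28, 1.314133…, 0.4848, 0.1152
R0 = Σ lx·mx = 3.194133… → 3.19

3.19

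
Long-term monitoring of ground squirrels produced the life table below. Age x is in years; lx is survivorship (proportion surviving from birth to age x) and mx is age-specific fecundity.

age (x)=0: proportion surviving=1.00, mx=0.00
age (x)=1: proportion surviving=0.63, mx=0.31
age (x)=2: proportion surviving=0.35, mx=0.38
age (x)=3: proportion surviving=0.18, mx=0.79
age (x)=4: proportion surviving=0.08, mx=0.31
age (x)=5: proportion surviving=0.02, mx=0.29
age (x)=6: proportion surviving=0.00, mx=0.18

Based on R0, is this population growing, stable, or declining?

R0 = Σ lx·mx = 0 + 0.1953 + 0.133 + 0.1422 + 0.0248 + 0.0058 + 0 = 0.5011
R0 < 1, so the population is declining.

declining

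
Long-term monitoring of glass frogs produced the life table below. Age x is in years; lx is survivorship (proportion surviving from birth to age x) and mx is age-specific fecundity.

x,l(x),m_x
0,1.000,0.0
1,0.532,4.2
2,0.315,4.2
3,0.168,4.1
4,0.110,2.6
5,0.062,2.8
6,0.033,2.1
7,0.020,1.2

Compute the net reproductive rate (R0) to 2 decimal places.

4.80

lx·mx by age: 0, 2.2344, 1.323, 0.6888, 0.286, 0.1736, 0.0693, 0.024
R0 = Σ lx·mx = 4.7991 → 4.80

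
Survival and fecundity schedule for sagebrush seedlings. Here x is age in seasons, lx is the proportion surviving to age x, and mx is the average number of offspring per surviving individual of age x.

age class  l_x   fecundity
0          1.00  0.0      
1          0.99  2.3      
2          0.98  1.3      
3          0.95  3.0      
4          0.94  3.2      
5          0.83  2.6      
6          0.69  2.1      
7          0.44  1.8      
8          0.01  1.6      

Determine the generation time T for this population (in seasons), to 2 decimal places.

3.66

lx·mx: 0, 2.277, 1.274, 2.85, 3.008, 2.158, 1.449, 0.792, 0.016 → R0 = 13.824
x·lx·mx: 0, 2.277, 2.548, 8.55, 12.032, 10.79, 8.694, 5.544, 0.128 → Σ = 50.563
T = 50.563 / 13.824 = 3.657624… → 3.66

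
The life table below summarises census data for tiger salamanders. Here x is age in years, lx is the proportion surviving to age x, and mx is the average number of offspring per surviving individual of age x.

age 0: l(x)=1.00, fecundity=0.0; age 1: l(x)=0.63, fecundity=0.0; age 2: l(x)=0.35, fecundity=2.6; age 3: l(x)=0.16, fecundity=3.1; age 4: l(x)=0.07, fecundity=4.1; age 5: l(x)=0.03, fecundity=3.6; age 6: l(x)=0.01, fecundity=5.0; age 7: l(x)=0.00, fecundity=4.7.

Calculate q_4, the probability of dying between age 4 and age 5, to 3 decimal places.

0.571

q_4 = (l_4 − l_5) / l_4 = (0.07 − 0.03) / 0.07
     = 0.04 / 0.07 = 0.571429… → 0.571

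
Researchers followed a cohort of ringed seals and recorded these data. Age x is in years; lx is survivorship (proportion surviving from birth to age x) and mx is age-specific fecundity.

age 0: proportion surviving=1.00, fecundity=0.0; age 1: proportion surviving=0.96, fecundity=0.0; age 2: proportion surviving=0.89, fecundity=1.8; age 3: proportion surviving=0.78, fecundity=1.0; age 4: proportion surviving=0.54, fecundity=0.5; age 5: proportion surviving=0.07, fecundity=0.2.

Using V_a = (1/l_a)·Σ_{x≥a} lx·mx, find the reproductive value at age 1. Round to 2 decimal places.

2.78

lx·mx for x ≥ 1: 0, 1.602, 0.78, 0.27, 0.014 → sum = 2.666
V_1 = 2.666 / l_1 = 2.666 / 0.96 = 2.777083… → 2.78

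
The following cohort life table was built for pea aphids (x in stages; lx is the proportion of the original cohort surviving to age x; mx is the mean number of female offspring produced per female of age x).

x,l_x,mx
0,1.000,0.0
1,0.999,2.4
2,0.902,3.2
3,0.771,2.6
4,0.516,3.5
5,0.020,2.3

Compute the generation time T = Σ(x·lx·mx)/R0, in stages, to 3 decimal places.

2.367

lx·mx: 0, 2.3976, 2.8864, 2.0046, 1.806, 0.046 → R0 = 9.1406
x·lx·mx: 0, 2.3976, 5.7728, 6.0138, 7.224, 0.23 → Σ = 21.6382
T = 21.6382 / 9.1406 = 2.367263… → 2.367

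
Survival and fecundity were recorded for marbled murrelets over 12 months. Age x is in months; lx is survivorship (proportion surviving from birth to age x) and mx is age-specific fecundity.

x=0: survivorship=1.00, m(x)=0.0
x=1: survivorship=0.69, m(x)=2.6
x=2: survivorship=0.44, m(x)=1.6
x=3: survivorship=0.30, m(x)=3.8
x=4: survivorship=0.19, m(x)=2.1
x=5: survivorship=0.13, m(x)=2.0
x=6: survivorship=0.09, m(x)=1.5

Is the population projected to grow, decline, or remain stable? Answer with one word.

growing

R0 = Σ lx·mx = 0 + 1.794 + 0.704 + 1.14 + 0.399 + 0.26 + 0.135 = 4.432
R0 > 1, so the population is growing.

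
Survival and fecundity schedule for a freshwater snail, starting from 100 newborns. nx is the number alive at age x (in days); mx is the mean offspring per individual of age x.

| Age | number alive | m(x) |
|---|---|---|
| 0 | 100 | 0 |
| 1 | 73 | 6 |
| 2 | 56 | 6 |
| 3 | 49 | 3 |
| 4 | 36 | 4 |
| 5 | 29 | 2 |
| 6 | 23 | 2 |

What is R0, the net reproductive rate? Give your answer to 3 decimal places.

11.690

lx = nx/n0 = nx/100: 1, 0.73, 0.56, 0.49, 0.36, 0.29, 0.23
lx·mx by age: 0, 4.38, 3.36, 1.47, 1.44, 0.58, 0.46
R0 = Σ lx·mx = 11.69 → 11.690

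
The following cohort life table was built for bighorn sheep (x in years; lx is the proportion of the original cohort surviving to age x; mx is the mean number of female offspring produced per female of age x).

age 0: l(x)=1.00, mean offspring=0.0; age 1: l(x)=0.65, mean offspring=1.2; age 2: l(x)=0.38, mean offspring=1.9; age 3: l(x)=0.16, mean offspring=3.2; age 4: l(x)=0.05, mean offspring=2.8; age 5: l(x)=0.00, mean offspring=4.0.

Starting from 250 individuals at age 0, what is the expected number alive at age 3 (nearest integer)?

Expected survivors = N0 · l_3 = 250 × 0.16 = 40 → 40

40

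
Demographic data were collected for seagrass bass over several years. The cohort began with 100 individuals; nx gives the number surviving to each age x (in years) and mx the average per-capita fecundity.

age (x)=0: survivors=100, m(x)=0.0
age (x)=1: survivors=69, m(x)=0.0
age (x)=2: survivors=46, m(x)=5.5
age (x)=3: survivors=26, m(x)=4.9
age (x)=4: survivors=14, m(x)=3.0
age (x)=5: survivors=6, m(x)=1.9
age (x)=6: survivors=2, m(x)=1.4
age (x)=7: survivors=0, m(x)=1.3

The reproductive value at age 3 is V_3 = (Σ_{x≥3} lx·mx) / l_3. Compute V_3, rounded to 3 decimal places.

lx = nx/n0 = nx/100: 1, 0.69, 0.46, 0.26, 0.14, 0.06, 0.02, 0
lx·mx for x ≥ 3: 1.274, 0.42, 0.114, 0.028, 0 → sum = 1.836
V_3 = 1.836 / l_3 = 1.836 / 0.26 = 7.061538… → 7.062

7.062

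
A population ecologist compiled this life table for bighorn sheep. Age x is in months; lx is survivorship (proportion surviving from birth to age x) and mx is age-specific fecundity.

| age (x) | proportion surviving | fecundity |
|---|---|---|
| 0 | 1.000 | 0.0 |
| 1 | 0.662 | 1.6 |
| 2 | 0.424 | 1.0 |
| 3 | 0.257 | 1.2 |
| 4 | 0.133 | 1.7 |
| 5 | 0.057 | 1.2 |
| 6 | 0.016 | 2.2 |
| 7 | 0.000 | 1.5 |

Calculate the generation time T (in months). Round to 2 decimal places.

lx·mx: 0, 1.0592, 0.424, 0.3084, 0.2261, 0.0684, 0.0352, 0 → R0 = 2.1213
x·lx·mx: 0, 1.0592, 0.848, 0.9252, 0.9044, 0.342, 0.2112, 0 → Σ = 4.29
T = 4.29 / 2.1213 = 2.022345… → 2.02

2.02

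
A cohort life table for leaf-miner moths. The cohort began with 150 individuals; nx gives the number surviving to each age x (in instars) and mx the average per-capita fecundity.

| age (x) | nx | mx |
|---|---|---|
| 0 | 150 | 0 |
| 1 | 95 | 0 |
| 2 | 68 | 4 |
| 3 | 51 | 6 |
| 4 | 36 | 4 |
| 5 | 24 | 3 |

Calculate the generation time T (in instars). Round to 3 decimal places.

lx = nx/n0 = nx/150: 1, 0.63333…, 0.45333…, 0.34, 0.24, 0.16
lx·mx: 0, 0, 1.813333…, 2.04, 0.96, 0.48 → R0 = 5.293333…
x·lx·mx: 0, 0, 3.626667…, 6.12, 3.84, 2.4 → Σ = 15.986667…
T = 15.986667… / 5.293333… = 3.020151… → 3.020

3.020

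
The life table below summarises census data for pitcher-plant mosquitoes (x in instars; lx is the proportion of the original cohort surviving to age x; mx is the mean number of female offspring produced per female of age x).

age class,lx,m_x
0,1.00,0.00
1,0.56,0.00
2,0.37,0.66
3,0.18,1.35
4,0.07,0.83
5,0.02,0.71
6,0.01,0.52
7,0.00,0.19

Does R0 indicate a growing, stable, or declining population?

declining

R0 = Σ lx·mx = 0 + 0 + 0.2442 + 0.243 + 0.0581 + 0.0142 + 0.0052 + 0 = 0.5647
R0 < 1, so the population is declining.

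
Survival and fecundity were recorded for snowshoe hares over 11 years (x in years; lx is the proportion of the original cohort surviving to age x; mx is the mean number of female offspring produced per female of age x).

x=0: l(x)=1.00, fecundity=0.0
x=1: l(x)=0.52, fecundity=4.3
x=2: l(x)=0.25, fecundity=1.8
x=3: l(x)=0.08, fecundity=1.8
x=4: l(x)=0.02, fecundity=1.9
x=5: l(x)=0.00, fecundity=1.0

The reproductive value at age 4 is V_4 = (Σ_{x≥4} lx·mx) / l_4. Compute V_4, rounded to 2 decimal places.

1.90

lx·mx for x ≥ 4: 0.038, 0 → sum = 0.038
V_4 = 0.038 / l_4 = 0.038 / 0.02 = 1.9 → 1.90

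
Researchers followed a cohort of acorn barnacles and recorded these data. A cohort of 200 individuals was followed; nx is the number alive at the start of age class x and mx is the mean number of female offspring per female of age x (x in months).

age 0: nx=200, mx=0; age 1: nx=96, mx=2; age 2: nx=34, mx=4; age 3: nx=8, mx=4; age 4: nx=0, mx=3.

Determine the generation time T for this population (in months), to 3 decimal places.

lx = nx/n0 = nx/200: 1, 0.48, 0.17, 0.04, 0
lx·mx: 0, 0.96, 0.68, 0.16, 0 → R0 = 1.8
x·lx·mx: 0, 0.96, 1.36, 0.48, 0 → Σ = 2.8
T = 2.8 / 1.8 = 1.555556… → 1.556

1.556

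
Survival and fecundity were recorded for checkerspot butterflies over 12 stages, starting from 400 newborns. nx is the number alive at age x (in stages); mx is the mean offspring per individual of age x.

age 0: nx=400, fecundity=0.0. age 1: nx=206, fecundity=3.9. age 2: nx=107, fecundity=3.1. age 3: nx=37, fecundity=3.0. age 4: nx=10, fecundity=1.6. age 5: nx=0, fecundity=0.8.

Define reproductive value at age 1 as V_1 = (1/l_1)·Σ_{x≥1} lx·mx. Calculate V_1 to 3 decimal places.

lx = nx/n0 = nx/400: 1, 0.515, 0.2675, 0.0925, 0.025, 0
lx·mx for x ≥ 1: 2.0085, 0.82925, 0.2775, 0.04, 0 → sum = 3.15525
V_1 = 3.15525 / l_1 = 3.15525 / 0.515 = 6.126699… → 6.127

6.127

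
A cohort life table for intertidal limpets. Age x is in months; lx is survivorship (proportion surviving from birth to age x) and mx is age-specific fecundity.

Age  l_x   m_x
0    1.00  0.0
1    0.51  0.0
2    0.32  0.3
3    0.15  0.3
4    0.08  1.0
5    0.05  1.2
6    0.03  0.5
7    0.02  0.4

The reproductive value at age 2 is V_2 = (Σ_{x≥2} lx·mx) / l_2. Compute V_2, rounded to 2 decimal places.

0.95

lx·mx for x ≥ 2: 0.096, 0.045, 0.08, 0.06, 0.015, 0.008 → sum = 0.304
V_2 = 0.304 / l_2 = 0.304 / 0.32 = 0.95 → 0.95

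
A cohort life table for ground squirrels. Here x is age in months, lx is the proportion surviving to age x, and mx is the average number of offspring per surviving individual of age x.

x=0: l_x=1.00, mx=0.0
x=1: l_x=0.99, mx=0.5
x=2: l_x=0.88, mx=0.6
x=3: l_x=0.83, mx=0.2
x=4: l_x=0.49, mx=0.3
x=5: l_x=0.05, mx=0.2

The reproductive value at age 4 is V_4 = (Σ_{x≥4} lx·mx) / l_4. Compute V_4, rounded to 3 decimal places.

lx·mx for x ≥ 4: 0.147, 0.01 → sum = 0.157
V_4 = 0.157 / l_4 = 0.157 / 0.49 = 0.320408… → 0.320

0.320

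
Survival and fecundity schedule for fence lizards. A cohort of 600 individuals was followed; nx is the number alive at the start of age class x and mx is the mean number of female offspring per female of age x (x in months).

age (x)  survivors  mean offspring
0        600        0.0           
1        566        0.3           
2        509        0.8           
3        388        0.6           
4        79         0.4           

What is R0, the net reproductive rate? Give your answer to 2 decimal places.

1.40

lx = nx/n0 = nx/600: 1, 0.94333…, 0.84833…, 0.64667…, 0.13167…
lx·mx by age: 0, 0.283…, 0.678667…, 0.388…, 0.052667…
R0 = Σ lx·mx = 1.402333… → 1.40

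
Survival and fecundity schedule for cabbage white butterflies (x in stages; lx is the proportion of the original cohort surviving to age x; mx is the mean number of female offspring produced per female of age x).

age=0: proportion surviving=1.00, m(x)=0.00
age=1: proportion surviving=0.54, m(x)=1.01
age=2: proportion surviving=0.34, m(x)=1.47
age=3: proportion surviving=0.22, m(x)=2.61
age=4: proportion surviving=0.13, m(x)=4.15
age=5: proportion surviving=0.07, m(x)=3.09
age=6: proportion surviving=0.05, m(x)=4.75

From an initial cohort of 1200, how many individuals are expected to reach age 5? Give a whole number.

Expected survivors = N0 · l_5 = 1200 × 0.07 = 84 → 84

84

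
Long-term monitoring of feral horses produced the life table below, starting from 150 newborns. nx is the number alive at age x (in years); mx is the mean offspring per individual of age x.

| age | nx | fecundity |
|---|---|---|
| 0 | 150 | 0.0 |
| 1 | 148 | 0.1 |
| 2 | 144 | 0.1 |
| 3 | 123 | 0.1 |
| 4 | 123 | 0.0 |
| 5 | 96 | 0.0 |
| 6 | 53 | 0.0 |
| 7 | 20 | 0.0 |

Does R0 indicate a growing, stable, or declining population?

lx = nx/n0 = nx/150: 1, 0.98667…, 0.96, 0.82, 0.82, 0.64, 0.35333…, 0.13333…
R0 = Σ lx·mx = 0 + 0.098667… + 0.096 + 0.082 + 0 + 0 + 0 + 0 = 0.276667…
R0 < 1, so the population is declining.

declining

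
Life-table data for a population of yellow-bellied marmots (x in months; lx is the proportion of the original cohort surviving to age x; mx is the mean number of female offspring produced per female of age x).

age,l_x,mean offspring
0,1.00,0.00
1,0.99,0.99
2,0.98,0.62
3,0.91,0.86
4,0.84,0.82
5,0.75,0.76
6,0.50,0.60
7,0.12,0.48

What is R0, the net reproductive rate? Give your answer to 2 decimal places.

3.99

lx·mx by age: 0, 0.9801, 0.6076, 0.7826, 0.6888, 0.57, 0.3, 0.0576
R0 = Σ lx·mx = 3.9867 → 3.99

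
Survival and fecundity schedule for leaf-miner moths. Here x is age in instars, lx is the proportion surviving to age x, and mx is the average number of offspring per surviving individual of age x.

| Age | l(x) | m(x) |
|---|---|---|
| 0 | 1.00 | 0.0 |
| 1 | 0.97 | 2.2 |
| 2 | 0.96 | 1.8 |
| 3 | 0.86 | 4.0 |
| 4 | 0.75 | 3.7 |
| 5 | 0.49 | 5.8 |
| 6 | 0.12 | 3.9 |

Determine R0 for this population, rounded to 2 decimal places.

13.39

lx·mx by age: 0, 2.134, 1.728, 3.44, 2.775, 2.842, 0.468
R0 = Σ lx·mx = 13.387 → 13.39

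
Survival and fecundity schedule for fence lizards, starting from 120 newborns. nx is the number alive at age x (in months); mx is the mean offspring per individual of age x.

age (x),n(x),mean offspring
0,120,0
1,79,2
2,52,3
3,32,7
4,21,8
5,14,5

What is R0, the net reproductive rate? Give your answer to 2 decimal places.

lx = nx/n0 = nx/120: 1, 0.65833…, 0.43333…, 0.26667…, 0.175, 0.11667…
lx·mx by age: 0, 1.316667…, 1.3…, 1.866667…, 1.4, 0.583333…
R0 = Σ lx·mx = 6.466667… → 6.47

6.47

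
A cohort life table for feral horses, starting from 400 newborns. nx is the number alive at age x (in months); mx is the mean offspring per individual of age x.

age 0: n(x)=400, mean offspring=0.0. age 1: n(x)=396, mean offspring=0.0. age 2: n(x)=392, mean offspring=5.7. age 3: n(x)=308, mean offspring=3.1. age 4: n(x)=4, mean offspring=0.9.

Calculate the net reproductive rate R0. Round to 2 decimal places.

lx = nx/n0 = nx/400: 1, 0.99, 0.98, 0.77, 0.01
lx·mx by age: 0, 0, 5.586, 2.387, 0.009
R0 = Σ lx·mx = 7.982 → 7.98

7.98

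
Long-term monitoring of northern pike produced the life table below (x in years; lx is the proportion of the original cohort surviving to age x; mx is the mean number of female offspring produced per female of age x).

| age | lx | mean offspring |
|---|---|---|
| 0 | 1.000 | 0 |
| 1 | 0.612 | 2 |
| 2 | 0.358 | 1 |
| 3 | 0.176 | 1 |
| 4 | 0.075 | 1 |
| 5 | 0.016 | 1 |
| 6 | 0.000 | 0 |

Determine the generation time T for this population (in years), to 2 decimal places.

1.54

lx·mx: 0, 1.224, 0.358, 0.176, 0.075, 0.016, 0 → R0 = 1.849
x·lx·mx: 0, 1.224, 0.716, 0.528, 0.3, 0.08, 0 → Σ = 2.848
T = 2.848 / 1.849 = 1.540292… → 1.54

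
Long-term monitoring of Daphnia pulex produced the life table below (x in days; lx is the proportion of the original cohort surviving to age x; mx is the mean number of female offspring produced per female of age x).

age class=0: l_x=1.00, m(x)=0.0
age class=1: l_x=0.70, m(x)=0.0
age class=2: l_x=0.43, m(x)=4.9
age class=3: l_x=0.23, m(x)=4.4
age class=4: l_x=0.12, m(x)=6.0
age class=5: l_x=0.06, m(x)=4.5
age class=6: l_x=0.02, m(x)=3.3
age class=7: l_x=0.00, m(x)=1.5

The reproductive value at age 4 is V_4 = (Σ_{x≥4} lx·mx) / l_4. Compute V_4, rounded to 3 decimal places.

8.800

lx·mx for x ≥ 4: 0.72, 0.27, 0.066, 0 → sum = 1.056
V_4 = 1.056 / l_4 = 1.056 / 0.12 = 8.8 → 8.800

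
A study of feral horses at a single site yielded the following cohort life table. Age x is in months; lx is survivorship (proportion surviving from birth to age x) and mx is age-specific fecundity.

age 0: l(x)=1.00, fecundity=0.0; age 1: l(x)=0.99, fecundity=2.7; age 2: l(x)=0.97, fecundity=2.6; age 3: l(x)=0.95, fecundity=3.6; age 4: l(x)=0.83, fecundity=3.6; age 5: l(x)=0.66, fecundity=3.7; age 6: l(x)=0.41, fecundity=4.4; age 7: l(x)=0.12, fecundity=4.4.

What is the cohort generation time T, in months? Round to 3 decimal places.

3.460

lx·mx: 0, 2.673, 2.522, 3.42, 2.988, 2.442, 1.804, 0.528 → R0 = 16.377
x·lx·mx: 0, 2.673, 5.044, 10.26, 11.952, 12.21, 10.824, 3.696 → Σ = 56.659
T = 56.659 / 16.377 = 3.459669… → 3.460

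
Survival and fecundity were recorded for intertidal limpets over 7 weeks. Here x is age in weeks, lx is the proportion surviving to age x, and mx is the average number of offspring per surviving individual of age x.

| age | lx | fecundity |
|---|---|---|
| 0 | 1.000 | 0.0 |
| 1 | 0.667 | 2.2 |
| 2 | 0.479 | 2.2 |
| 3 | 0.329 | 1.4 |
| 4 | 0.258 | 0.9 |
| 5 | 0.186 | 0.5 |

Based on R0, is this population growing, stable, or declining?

R0 = Σ lx·mx = 0 + 1.4674 + 1.0538 + 0.4606 + 0.2322 + 0.093 = 3.307
R0 > 1, so the population is growing.

growing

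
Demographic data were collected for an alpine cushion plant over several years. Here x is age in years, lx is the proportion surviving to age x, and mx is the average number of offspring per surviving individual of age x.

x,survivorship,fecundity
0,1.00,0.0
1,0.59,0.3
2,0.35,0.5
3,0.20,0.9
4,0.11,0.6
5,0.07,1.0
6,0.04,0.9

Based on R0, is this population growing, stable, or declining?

R0 = Σ lx·mx = 0 + 0.177 + 0.175 + 0.18 + 0.066 + 0.07 + 0.036 = 0.704
R0 < 1, so the population is declining.

declining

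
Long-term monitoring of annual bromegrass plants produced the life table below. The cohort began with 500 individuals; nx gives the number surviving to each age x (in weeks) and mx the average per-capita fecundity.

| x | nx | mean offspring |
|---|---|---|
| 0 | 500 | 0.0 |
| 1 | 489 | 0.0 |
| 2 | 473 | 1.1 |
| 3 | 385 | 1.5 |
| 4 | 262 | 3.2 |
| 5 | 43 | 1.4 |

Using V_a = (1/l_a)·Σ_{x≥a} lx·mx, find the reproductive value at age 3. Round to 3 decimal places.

3.834

lx = nx/n0 = nx/500: 1, 0.978, 0.946, 0.77, 0.524, 0.086
lx·mx for x ≥ 3: 1.155, 1.6768, 0.1204 → sum = 2.9522
V_3 = 2.9522 / l_3 = 2.9522 / 0.77 = 3.834026… → 3.834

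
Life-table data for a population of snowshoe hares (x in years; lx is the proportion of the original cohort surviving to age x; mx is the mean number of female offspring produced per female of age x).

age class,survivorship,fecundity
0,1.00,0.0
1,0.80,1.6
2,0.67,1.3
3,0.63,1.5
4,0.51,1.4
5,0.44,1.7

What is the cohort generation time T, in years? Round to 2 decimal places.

lx·mx: 0, 1.28, 0.871, 0.945, 0.714, 0.748 → R0 = 4.558
x·lx·mx: 0, 1.28, 1.742, 2.835, 2.856, 3.74 → Σ = 12.453
T = 12.453 / 4.558 = 2.732119… → 2.73

2.73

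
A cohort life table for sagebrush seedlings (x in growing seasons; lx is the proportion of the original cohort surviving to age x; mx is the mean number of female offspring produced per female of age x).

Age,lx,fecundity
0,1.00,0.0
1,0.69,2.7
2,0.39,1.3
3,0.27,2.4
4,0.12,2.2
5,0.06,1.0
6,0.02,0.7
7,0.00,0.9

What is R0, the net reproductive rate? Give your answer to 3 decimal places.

lx·mx by age: 0, 1.863, 0.507, 0.648, 0.264, 0.06, 0.014, 0
R0 = Σ lx·mx = 3.356 → 3.356

3.356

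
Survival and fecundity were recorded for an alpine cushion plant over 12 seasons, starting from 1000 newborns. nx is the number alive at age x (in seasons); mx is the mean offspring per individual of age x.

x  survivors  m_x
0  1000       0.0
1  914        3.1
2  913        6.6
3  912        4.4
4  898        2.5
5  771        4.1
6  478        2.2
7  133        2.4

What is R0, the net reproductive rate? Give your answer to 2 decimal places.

lx = nx/n0 = nx/1000: 1, 0.914, 0.913, 0.912, 0.898, 0.771, 0.478, 0.133
lx·mx by age: 0, 2.8334, 6.0258, 4.0128, 2.245, 3.1611, 1.0516, 0.3192
R0 = Σ lx·mx = 19.6489 → 19.65

19.65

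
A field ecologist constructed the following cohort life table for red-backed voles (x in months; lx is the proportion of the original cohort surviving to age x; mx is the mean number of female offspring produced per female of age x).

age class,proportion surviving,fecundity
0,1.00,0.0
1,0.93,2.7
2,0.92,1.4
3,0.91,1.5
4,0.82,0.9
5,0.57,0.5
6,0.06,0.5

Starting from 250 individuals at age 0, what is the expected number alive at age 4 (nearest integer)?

Expected survivors = N0 · l_4 = 250 × 0.82 = 205 → 205

205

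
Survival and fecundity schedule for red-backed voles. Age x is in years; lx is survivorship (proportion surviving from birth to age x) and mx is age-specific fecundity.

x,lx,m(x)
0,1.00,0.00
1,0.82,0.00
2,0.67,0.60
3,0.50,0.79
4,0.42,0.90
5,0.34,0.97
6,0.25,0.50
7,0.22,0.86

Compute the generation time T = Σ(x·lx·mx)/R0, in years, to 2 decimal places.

3.97

lx·mx: 0, 0, 0.402, 0.395, 0.378, 0.3298, 0.125, 0.1892 → R0 = 1.819
x·lx·mx: 0, 0, 0.804, 1.185, 1.512, 1.649, 0.75, 1.3244 → Σ = 7.2244
T = 7.2244 / 1.819 = 3.971633… → 3.97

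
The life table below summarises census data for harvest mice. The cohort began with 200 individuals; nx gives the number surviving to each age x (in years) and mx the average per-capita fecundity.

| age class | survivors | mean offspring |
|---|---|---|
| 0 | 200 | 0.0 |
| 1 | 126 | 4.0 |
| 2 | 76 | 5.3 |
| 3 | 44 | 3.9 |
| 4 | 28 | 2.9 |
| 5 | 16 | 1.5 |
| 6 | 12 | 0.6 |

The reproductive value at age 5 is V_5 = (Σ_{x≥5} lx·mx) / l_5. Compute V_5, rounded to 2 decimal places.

lx = nx/n0 = nx/200: 1, 0.63, 0.38, 0.22, 0.14, 0.08, 0.06
lx·mx for x ≥ 5: 0.12, 0.036 → sum = 0.156
V_5 = 0.156 / l_5 = 0.156 / 0.08 = 1.95 → 1.95

1.95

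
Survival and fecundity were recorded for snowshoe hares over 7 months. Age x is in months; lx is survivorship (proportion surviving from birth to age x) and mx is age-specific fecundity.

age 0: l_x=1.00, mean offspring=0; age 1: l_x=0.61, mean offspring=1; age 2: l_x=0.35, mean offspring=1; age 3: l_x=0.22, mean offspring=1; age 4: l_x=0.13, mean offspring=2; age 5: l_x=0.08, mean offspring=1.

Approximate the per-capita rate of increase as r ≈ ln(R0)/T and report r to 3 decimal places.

R0 = Σ lx·mx = 0 + 0.61 + 0.35 + 0.22 + 0.26 + 0.08 = 1.52
Σ x·lx·mx = 3.41; T = 3.41/1.52 = 2.24342…
r ≈ ln(R0)/T = ln(1.52)/2.24342… = 0.18664… → 0.187

0.187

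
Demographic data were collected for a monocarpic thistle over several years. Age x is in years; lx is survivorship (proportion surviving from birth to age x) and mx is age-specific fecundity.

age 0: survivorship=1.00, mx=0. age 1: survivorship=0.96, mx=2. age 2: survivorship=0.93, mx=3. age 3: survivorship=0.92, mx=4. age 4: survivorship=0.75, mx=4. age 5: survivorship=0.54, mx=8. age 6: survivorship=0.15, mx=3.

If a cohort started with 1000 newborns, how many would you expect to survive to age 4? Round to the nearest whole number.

Expected survivors = N0 · l_4 = 1000 × 0.75 = 750 → 750

750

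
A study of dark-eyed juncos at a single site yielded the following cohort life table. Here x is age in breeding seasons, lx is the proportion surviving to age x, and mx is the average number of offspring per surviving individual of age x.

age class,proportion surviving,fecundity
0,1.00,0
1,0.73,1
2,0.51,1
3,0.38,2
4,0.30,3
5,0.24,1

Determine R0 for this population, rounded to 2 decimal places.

lx·mx by age: 0, 0.73, 0.51, 0.76, 0.9, 0.24
R0 = Σ lx·mx = 3.14 → 3.14

3.14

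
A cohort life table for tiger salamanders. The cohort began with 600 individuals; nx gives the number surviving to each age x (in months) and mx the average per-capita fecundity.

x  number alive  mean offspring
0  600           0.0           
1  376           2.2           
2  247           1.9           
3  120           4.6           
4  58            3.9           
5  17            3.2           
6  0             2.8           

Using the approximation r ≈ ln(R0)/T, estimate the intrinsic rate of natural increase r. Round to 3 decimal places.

0.586

lx = nx/n0 = nx/600: 1, 0.62667…, 0.41167…, 0.2, 0.09667…, 0.02833…, 0
R0 = Σ lx·mx = 0 + 1.37867… + 0.78217… + 0.92 + 0.377… + 0.09067… + 0 = 3.5485…
Σ x·lx·mx = 7.664333…; T = 7.664333…/3.5485… = 2.15988…
r ≈ ln(R0)/T = ln(3.5485…)/2.15988… = 0.58639… → 0.586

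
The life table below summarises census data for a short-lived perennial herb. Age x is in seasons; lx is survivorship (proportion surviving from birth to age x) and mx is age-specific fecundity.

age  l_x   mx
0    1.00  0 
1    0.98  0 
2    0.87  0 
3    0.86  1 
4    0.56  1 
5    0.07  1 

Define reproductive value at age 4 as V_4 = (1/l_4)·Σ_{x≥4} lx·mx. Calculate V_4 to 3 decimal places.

1.125

lx·mx for x ≥ 4: 0.56, 0.07 → sum = 0.63
V_4 = 0.63 / l_4 = 0.63 / 0.56 = 1.125 → 1.125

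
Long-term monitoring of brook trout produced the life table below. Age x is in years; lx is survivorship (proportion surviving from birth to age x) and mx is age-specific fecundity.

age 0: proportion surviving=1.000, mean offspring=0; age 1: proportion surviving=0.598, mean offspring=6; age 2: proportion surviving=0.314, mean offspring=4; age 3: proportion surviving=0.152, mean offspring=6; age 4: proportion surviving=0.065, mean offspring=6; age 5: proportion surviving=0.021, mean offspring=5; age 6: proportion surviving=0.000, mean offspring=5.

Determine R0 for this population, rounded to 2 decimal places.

lx·mx by age: 0, 3.588, 1.256, 0.912, 0.39, 0.105, 0
R0 = Σ lx·mx = 6.251 → 6.25

6.25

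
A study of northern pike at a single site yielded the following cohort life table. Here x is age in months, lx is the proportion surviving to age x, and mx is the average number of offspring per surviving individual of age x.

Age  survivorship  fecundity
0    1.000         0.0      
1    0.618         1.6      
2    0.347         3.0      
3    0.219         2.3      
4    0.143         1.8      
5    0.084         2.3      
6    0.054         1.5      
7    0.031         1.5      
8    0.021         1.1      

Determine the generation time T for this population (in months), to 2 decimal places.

2.42

lx·mx: 0, 0.9888, 1.041, 0.5037, 0.2574, 0.1932, 0.081, 0.0465, 0.0231 → R0 = 3.1347
x·lx·mx: 0, 0.9888, 2.082, 1.5111, 1.0296, 0.966, 0.486, 0.3255, 0.1848 → Σ = 7.5738
T = 7.5738 / 3.1347 = 2.416116… → 2.42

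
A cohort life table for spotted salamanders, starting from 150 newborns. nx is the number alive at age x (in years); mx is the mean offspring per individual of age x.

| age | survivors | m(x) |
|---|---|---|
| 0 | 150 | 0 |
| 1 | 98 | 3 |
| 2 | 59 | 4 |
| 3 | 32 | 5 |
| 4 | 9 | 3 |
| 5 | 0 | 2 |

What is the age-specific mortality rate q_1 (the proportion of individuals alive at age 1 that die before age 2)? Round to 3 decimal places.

0.398

lx = nx/n0 = nx/150: 1, 0.65333…, 0.39333…, 0.21333…, 0.06, 0
q_1 = (l_1 − l_2) / l_1 = (0.653333… − 0.393333…) / 0.653333…
     = 0.26… / 0.653333… = 0.397959… → 0.398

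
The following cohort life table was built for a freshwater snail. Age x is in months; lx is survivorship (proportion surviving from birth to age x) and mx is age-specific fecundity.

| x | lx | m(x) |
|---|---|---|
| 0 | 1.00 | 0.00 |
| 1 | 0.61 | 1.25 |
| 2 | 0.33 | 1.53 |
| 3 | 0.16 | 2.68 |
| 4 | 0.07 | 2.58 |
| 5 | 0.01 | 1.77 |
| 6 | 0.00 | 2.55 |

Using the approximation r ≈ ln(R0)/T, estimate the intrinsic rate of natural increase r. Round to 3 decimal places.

0.313

R0 = Σ lx·mx = 0 + 0.7625 + 0.5049 + 0.4288 + 0.1806 + 0.0177 + 0 = 1.8945
Σ x·lx·mx = 3.8696; T = 3.8696/1.8945 = 2.04254…
r ≈ ln(R0)/T = ln(1.8945)/2.04254… = 0.31282… → 0.313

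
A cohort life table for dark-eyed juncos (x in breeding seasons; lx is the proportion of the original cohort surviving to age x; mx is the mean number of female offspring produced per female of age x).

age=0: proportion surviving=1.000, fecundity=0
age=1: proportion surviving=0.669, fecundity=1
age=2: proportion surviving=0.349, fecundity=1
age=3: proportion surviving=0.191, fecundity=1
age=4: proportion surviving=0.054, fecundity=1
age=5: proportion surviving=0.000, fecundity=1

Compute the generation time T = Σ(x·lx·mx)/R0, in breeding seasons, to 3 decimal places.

lx·mx: 0, 0.669, 0.349, 0.191, 0.054, 0 → R0 = 1.263
x·lx·mx: 0, 0.669, 0.698, 0.573, 0.216, 0 → Σ = 2.156
T = 2.156 / 1.263 = 1.707047… → 1.707

1.707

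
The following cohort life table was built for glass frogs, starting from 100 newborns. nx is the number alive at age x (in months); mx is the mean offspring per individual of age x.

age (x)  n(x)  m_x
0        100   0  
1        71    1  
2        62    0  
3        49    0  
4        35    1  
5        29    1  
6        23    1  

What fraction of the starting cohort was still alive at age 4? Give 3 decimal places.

l_4 = n_4/n_0 = 35/100 = 0.35 → 0.350

0.350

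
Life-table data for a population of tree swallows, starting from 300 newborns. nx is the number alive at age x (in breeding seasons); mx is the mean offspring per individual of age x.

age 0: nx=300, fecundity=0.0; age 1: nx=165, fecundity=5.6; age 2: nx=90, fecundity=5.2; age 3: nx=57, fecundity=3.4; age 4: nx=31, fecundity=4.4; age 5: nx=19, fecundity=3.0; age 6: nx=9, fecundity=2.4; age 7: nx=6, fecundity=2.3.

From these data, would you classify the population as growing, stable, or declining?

growing

lx = nx/n0 = nx/300: 1, 0.55, 0.3, 0.19, 0.10333…, 0.06333…, 0.03, 0.02
R0 = Σ lx·mx = 0 + 3.08 + 1.56 + 0.646 + 0.454667… + 0.19… + 0.072 + 0.046 = 6.048667…
R0 > 1, so the population is growing.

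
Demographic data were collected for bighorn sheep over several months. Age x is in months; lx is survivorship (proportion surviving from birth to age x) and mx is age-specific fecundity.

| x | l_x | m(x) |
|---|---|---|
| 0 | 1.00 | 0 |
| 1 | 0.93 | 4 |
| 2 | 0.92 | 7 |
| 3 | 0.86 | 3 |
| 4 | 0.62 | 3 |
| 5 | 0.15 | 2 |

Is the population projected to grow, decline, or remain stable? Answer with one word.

R0 = Σ lx·mx = 0 + 3.72 + 6.44 + 2.58 + 1.86 + 0.3 = 14.9
R0 > 1, so the population is growing.

growing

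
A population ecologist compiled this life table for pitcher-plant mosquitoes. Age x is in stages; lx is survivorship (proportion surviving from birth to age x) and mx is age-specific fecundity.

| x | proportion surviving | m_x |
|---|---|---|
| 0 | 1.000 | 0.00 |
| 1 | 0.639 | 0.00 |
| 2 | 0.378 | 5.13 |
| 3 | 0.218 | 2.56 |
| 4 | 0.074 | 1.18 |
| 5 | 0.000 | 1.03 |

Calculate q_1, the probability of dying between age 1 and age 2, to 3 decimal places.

q_1 = (l_1 − l_2) / l_1 = (0.639 − 0.378) / 0.639
     = 0.261 / 0.639 = 0.408451… → 0.408

0.408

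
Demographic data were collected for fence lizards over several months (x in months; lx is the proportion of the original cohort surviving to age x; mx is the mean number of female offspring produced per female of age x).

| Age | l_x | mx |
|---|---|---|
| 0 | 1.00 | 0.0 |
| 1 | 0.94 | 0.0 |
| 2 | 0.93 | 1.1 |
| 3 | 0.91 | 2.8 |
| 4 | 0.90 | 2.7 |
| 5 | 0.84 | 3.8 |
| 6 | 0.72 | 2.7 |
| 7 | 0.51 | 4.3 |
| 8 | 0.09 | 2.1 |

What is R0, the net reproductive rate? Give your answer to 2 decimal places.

13.52

lx·mx by age: 0, 0, 1.023, 2.548, 2.43, 3.192, 1.944, 2.193, 0.189
R0 = Σ lx·mx = 13.519 → 13.52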